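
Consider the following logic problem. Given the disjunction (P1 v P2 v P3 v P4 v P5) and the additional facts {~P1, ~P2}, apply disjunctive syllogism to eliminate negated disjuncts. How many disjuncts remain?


Original disjuncts (5): P1, P2, P3, P4, P5
Negated (eliminate): ~P1, ~P2
Remaining disjuncts: P3, P4, P5
Count = 5 - 2 = 3

3


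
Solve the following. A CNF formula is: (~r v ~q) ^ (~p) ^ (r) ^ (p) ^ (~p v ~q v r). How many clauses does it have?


A CNF formula is a conjunction of clauses.
Clauses are separated by ^.
Counting the conjuncts: 5 clauses.

5


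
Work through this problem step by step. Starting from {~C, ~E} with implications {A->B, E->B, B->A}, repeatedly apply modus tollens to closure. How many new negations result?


Initial negated facts: {~C, ~E}
Apply modus tollens to closure:
  (no implication fires)
Final negated: {~C, ~E}
New negations: {(none)}
Count = 0

0


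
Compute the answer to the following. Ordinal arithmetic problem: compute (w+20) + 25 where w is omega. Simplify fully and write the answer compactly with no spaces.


Compute (w+20) + 25.
Ordinal + is associative but NOT commutative; for finite n>0, n + w = w but w + n stays w+n.
By associativity: (w+20) + 25 = w + (20+25) = w+45.
Result = w+45

w+45


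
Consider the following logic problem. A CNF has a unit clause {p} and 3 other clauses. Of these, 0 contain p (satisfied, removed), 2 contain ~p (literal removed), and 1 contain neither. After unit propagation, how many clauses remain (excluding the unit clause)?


Satisfied (removed): 0
Shortened (remain): 2
Unchanged (remain): 1
Remaining = 2 + 1 = 3

3


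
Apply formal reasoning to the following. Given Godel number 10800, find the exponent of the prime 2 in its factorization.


Factorize 10800 by dividing by 2 repeatedly.
Division steps: 2 divides 10800 exactly 4 time(s).
Exponent of 2 = 4

4


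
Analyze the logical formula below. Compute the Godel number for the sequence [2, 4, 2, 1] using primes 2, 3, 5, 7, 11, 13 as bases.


Encode each element as an exponent of the corresponding prime:
  2^2 = 4
  3^4 = 81
  5^2 = 25
  7^1 = 7
Product = 4 * 81 * 25 * 7 = 56700

56700


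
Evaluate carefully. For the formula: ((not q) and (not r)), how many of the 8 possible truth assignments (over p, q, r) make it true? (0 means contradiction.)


Check all 8 assignments:
p=0, q=0, r=0: 1
p=0, q=0, r=1: 0
p=0, q=1, r=0: 0
p=0, q=1, r=1: 0
p=1, q=0, r=0: 1
p=1, q=0, r=1: 0
p=1, q=1, r=0: 0
p=1, q=1, r=1: 0
Count of True = 2

2


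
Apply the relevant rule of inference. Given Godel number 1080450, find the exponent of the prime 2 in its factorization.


Factorize 1080450 by dividing by 2 repeatedly.
Division steps: 2 divides 1080450 exactly 1 time(s).
Exponent of 2 = 1

1


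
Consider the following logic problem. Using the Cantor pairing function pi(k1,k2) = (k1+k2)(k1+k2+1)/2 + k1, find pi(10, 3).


k1 + k2 = 13
(k1+k2)(k1+k2+1)/2 = 13 * 14 / 2 = 91
pi = 91 + 10 = 101

101


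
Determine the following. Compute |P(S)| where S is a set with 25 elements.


The power set of a set with n elements has 2^n elements.
|P(S)| = 2^25 = 33554432

33554432


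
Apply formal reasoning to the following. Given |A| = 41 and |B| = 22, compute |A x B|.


The Cartesian product A x B contains all ordered pairs (a, b).
|A x B| = |A| * |B| = 41 * 22 = 902

902


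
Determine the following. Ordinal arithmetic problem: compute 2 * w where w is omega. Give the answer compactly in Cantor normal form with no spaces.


Compute 2 * w.
Ordinal * is associative and left-distributive over +, but NOT commutative; for finite n>1, n*w = w but w*n stays w*n.
For finite n>0, n * w = sup{n*k : k<w} = w. So 2 * w = w.
Result = w

w


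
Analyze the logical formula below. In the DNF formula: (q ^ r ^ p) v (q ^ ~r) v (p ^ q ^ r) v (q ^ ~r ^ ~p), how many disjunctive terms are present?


A DNF formula is a disjunction of terms (conjunctions).
Terms are separated by v.
Counting the disjuncts: 4 terms.

4


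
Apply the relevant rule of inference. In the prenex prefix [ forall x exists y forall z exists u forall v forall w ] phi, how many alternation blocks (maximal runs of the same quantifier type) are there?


Quantifier-type sequence: A E A E A A  (A=forall, E=exists)
Group into maximal same-type runs:
  Ax1 | Ex1 | Ax1 | Ex1 | Ax2
Number of blocks = 5

5


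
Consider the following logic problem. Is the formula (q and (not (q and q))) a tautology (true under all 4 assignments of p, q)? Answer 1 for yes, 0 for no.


Check all 4 assignments:
p=0, q=0: 0
p=0, q=1: 0
p=1, q=0: 0
p=1, q=1: 0
Satisfying count = 0/4.
Tautology iff count = 4: no.

0


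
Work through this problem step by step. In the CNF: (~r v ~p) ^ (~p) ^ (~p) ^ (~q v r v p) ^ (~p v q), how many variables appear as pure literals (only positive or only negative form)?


Check each variable for pure literal status:
p: mixed (not pure)
q: mixed (not pure)
r: mixed (not pure)
Pure literal count = 0

0


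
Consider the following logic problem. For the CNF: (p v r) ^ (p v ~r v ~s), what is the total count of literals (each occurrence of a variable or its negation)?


Counting literals in each clause:
Clause 1: 2 literal(s)
Clause 2: 3 literal(s)
Total = 5

5


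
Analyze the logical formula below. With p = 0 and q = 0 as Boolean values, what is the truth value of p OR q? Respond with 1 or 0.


p = 0, q = 0
Operation: p OR q
Evaluate: 0 OR 0 = 0

0


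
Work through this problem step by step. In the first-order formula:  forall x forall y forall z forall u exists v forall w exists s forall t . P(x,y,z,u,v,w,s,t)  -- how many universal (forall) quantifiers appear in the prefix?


Quantifier prefix: forall x forall y forall z forall u exists v forall w exists s forall t
Mark each quantifier type:
  U U U U E U E U
Universal count = 6, Existential count = 2
Asked for universal (forall) quantifiers: 6

6


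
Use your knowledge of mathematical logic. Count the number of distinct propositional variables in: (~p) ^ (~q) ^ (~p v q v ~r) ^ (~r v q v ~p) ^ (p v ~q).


Identify each variable that appears in the formula.
Variables found: p, q, r
Count = 3

3


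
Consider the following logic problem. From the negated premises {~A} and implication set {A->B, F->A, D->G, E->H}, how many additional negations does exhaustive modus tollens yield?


Initial negated facts: {~A}
Apply modus tollens to closure:
  ~A and F->A  =>  ~F
Final negated: {~A, ~F}
New negations: {~F}
Count = 1

1


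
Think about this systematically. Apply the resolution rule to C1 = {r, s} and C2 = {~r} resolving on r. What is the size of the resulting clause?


Remove r from C1 and ~r from C2.
C1 remainder: {s}
C2 remainder: {}
Union (resolvent): {s}
Resolvent has 1 literal(s).

1


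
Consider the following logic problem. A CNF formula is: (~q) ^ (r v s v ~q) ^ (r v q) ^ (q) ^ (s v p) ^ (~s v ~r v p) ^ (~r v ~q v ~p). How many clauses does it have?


A CNF formula is a conjunction of clauses.
Clauses are separated by ^.
Counting the conjuncts: 7 clauses.

7


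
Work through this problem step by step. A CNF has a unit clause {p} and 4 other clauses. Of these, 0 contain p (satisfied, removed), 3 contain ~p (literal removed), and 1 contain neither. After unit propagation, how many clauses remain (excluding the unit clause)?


Satisfied (removed): 0
Shortened (remain): 3
Unchanged (remain): 1
Remaining = 3 + 1 = 4

4


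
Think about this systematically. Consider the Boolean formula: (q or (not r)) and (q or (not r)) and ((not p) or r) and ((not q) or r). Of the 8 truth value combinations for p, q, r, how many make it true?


Evaluate all 8 assignments for p, q, r:
p=0, q=0, r=0: 1
p=0, q=0, r=1: 0
p=0, q=1, r=0: 0
p=0, q=1, r=1: 1
p=1, q=0, r=0: 0
p=1, q=0, r=1: 0
p=1, q=1, r=0: 0
p=1, q=1, r=1: 1
Satisfying count = 3

3


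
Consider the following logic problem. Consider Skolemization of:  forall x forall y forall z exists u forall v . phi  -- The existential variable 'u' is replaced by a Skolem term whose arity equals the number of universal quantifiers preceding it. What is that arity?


Quantifier prefix: forall x forall y forall z exists u forall v
'u' is existentially quantified at position 4.
Universal variables preceding it: x, y, z
Skolem function arity = 3

3


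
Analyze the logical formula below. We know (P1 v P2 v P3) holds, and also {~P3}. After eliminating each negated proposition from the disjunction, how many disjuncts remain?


Original disjuncts (3): P1, P2, P3
Negated (eliminate): ~P3
Remaining disjuncts: P1, P2
Count = 3 - 1 = 2

2


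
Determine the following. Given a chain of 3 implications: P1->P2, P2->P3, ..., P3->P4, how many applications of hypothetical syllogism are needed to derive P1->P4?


With 3 implications in a chain connecting 4 propositions:
P1->P2, P2->P3, ..., P3->P4
Steps needed = (number of implications) - 1 = 3 - 1 = 2

2


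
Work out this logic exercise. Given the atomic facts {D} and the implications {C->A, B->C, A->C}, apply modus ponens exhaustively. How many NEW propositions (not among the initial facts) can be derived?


Initial facts: {D}
Apply modus ponens to closure:
  (no implication fires)
Final known: {D}
New propositions: {(none)}
Count = 0

0


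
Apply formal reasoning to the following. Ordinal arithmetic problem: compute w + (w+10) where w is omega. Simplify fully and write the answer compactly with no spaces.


Compute w + (w+10).
Ordinal + is associative but NOT commutative; for finite n>0, n + w = w but w + n stays w+n.
w + (w+10) = (w+w) + 10 = w*2+10.
Result = w*2+10

w*2+10


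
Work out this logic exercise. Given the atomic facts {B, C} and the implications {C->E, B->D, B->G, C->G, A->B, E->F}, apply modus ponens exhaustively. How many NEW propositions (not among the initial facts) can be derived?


Initial facts: {B, C}
Apply modus ponens to closure:
  C and C->E  =>  E
  B and B->D  =>  D
  B and B->G  =>  G
  E and E->F  =>  F
Final known: {B, C, D, E, F, G}
New propositions: {D, E, F, G}
Count = 4

4


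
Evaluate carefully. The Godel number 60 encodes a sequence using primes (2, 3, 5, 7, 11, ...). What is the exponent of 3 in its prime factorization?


Factorize 60 by dividing by 3 repeatedly.
Division steps: 3 divides 60 exactly 1 time(s).
Exponent of 3 = 1

1


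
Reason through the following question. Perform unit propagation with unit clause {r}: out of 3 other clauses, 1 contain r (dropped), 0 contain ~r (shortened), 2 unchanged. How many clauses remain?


Satisfied (removed): 1
Shortened (remain): 0
Unchanged (remain): 2
Remaining = 0 + 2 = 2

2


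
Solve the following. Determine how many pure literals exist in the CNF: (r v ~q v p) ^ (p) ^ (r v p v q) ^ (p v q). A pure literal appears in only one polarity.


Check each variable for pure literal status:
p: pure positive
q: mixed (not pure)
r: pure positive
Pure literal count = 2

2


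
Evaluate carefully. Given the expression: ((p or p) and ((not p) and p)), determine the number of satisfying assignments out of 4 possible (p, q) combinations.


Check all 4 assignments:
p=0, q=0: 0
p=0, q=1: 0
p=1, q=0: 0
p=1, q=1: 0
Count of True = 0

0


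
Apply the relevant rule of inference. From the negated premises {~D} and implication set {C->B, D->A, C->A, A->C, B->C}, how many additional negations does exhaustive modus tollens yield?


Initial negated facts: {~D}
Apply modus tollens to closure:
  (no implication fires)
Final negated: {~D}
New negations: {(none)}
Count = 0

0


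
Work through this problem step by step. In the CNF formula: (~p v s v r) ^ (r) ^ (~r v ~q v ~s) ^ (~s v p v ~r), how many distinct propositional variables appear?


Identify each variable that appears in the formula.
Variables found: p, q, r, s
Count = 4

4


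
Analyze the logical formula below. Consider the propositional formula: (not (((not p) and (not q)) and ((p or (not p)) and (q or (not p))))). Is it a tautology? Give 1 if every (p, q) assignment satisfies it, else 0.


Check all 4 assignments:
p=0, q=0: 0
p=0, q=1: 1
p=1, q=0: 1
p=1, q=1: 1
Satisfying count = 3/4.
Tautology iff count = 4: no.

0


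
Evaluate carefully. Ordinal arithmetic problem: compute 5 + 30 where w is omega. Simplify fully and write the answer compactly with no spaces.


Compute 5 + 30.
Ordinal + is associative but NOT commutative; for finite n>0, n + w = w but w + n stays w+n.
Both operands finite; ordinal + agrees with natural +: 5 + 30 = 35.
Result = 35

35


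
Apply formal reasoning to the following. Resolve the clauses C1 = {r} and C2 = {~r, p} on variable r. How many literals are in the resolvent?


Remove r from C1 and ~r from C2.
C1 remainder: {}
C2 remainder: {p}
Union (resolvent): {p}
Resolvent has 1 literal(s).

1


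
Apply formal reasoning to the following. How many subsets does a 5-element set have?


The power set of a set with n elements has 2^n elements.
|P(S)| = 2^5 = 32

32


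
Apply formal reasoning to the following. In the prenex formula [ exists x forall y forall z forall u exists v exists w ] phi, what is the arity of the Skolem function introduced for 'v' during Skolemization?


Quantifier prefix: exists x forall y forall z forall u exists v exists w
'v' is existentially quantified at position 5.
Universal variables preceding it: y, z, u
Skolem function arity = 3

3


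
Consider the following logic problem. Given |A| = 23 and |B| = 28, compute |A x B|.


The Cartesian product A x B contains all ordered pairs (a, b).
|A x B| = |A| * |B| = 23 * 28 = 644

644


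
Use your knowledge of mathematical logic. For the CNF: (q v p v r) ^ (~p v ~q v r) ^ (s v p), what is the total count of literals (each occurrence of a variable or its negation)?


Counting literals in each clause:
Clause 1: 3 literal(s)
Clause 2: 3 literal(s)
Clause 3: 2 literal(s)
Total = 8

8


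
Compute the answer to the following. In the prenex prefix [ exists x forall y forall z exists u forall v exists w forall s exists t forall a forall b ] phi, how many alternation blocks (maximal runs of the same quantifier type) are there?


Quantifier-type sequence: E A A E A E A E A A  (A=forall, E=exists)
Group into maximal same-type runs:
  Ex1 | Ax2 | Ex1 | Ax1 | Ex1 | Ax1 | Ex1 | Ax2
Number of blocks = 8

8


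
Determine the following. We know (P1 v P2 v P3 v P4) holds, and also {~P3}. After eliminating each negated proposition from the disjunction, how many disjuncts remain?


Original disjuncts (4): P1, P2, P3, P4
Negated (eliminate): ~P3
Remaining disjuncts: P1, P2, P4
Count = 4 - 1 = 3

3


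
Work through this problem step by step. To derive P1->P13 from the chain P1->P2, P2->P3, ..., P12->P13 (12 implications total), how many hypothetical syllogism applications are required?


With 12 implications in a chain connecting 13 propositions:
P1->P2, P2->P3, ..., P12->P13
Steps needed = (number of implications) - 1 = 12 - 1 = 11

11


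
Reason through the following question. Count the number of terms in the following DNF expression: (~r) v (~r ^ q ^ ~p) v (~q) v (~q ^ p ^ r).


A DNF formula is a disjunction of terms (conjunctions).
Terms are separated by v.
Counting the disjuncts: 4 terms.

4


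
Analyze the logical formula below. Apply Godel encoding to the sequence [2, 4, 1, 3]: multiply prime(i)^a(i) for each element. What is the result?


Encode each element as an exponent of the corresponding prime:
  2^2 = 4
  3^4 = 81
  5^1 = 5
  7^3 = 343
Product = 4 * 81 * 5 * 343 = 555660

555660


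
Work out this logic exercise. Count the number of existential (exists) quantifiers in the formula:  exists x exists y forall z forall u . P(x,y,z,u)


Quantifier prefix: exists x exists y forall z forall u
Mark each quantifier type:
  E E U U
Universal count = 2, Existential count = 2
Asked for existential (exists) quantifiers: 2

2


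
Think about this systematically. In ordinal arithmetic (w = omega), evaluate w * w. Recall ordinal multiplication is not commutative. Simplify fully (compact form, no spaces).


Compute w * w.
Ordinal * is associative and left-distributive over +, but NOT commutative; for finite n>1, n*w = w but w*n stays w*n.
w * w = w^2 by definition.
Result = w^2

w^2


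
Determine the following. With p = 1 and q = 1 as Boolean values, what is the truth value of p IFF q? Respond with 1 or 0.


p = 1, q = 1
Operation: p IFF q
Evaluate: 1 IFF 1 = 1

1


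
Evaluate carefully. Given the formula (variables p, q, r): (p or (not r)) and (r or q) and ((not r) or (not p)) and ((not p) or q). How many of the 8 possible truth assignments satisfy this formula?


Evaluate all 8 assignments for p, q, r:
p=0, q=0, r=0: 0
p=0, q=0, r=1: 0
p=0, q=1, r=0: 1
p=0, q=1, r=1: 0
p=1, q=0, r=0: 0
p=1, q=0, r=1: 0
p=1, q=1, r=0: 1
p=1, q=1, r=1: 0
Satisfying count = 2

2


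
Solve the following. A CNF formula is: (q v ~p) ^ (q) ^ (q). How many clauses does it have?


A CNF formula is a conjunction of clauses.
Clauses are separated by ^.
Counting the conjuncts: 3 clauses.

3


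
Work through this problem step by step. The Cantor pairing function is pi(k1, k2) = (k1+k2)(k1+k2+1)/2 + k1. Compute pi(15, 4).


k1 + k2 = 19
(k1+k2)(k1+k2+1)/2 = 19 * 20 / 2 = 190
pi = 190 + 15 = 205

205


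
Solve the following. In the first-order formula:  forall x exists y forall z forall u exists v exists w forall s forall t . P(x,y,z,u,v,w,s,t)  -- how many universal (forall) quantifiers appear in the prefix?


Quantifier prefix: forall x exists y forall z forall u exists v exists w forall s forall t
Mark each quantifier type:
  U E U U E E U U
Universal count = 5, Existential count = 3
Asked for universal (forall) quantifiers: 5

5


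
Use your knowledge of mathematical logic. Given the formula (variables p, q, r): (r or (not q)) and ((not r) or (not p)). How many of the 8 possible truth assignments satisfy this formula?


Evaluate all 8 assignments for p, q, r:
p=0, q=0, r=0: 1
p=0, q=0, r=1: 1
p=0, q=1, r=0: 0
p=0, q=1, r=1: 1
p=1, q=0, r=0: 1
p=1, q=0, r=1: 0
p=1, q=1, r=0: 0
p=1, q=1, r=1: 0
Satisfying count = 4

4


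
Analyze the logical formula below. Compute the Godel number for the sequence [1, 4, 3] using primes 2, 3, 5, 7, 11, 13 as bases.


Encode each element as an exponent of the corresponding prime:
  2^1 = 2
  3^4 = 81
  5^3 = 125
Product = 2 * 81 * 125 = 20250

20250


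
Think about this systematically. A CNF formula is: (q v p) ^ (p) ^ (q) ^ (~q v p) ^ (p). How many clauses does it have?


A CNF formula is a conjunction of clauses.
Clauses are separated by ^.
Counting the conjuncts: 5 clauses.

5


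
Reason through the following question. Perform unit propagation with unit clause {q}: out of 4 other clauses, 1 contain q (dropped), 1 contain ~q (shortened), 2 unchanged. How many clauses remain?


Satisfied (removed): 1
Shortened (remain): 1
Unchanged (remain): 2
Remaining = 1 + 2 = 3

3


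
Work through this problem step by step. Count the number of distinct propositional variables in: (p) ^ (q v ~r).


Identify each variable that appears in the formula.
Variables found: p, q, r
Count = 3

3


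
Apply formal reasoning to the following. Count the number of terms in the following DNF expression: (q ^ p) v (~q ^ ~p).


A DNF formula is a disjunction of terms (conjunctions).
Terms are separated by v.
Counting the disjuncts: 2 terms.

2


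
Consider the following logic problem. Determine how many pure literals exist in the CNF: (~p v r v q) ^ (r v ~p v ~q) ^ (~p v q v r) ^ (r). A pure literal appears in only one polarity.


Check each variable for pure literal status:
p: pure negative
q: mixed (not pure)
r: pure positive
Pure literal count = 2

2


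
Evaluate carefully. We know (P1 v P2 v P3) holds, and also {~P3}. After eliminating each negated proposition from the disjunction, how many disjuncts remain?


Original disjuncts (3): P1, P2, P3
Negated (eliminate): ~P3
Remaining disjuncts: P1, P2
Count = 3 - 1 = 2

2


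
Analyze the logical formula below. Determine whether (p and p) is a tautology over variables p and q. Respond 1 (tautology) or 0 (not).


Check all 4 assignments:
p=0, q=0: 0
p=0, q=1: 0
p=1, q=0: 1
p=1, q=1: 1
Satisfying count = 2/4.
Tautology iff count = 4: no.

0


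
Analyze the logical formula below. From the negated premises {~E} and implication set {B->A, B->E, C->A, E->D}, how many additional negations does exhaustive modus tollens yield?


Initial negated facts: {~E}
Apply modus tollens to closure:
  ~E and B->E  =>  ~B
Final negated: {~B, ~E}
New negations: {~B}
Count = 1

1


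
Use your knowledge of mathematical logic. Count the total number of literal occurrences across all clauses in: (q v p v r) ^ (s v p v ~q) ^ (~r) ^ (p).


Counting literals in each clause:
Clause 1: 3 literal(s)
Clause 2: 3 literal(s)
Clause 3: 1 literal(s)
Clause 4: 1 literal(s)
Total = 8

8


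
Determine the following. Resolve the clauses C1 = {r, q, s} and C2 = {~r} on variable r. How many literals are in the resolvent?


Remove r from C1 and ~r from C2.
C1 remainder: {q, s}
C2 remainder: {}
Union (resolvent): {q, s}
Resolvent has 2 literal(s).

2


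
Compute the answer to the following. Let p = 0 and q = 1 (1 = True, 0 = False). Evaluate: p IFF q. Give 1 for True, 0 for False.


p = 0, q = 1
Operation: p IFF q
Evaluate: 0 IFF 1 = 0

0


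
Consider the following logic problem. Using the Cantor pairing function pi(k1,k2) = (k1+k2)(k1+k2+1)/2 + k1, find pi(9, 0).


k1 + k2 = 9
(k1+k2)(k1+k2+1)/2 = 9 * 10 / 2 = 45
pi = 45 + 9 = 54

54


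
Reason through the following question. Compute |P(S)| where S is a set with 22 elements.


The power set of a set with n elements has 2^n elements.
|P(S)| = 2^22 = 4194304

4194304


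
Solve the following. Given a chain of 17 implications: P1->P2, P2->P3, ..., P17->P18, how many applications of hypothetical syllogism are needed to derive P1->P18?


With 17 implications in a chain connecting 18 propositions:
P1->P2, P2->P3, ..., P17->P18
Steps needed = (number of implications) - 1 = 17 - 1 = 16

16


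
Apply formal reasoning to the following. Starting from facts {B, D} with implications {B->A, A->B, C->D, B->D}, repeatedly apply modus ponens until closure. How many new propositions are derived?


Initial facts: {B, D}
Apply modus ponens to closure:
  B and B->A  =>  A
Final known: {A, B, D}
New propositions: {A}
Count = 1

1


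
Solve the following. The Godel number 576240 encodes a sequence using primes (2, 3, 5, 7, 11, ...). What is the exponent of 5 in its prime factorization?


Factorize 576240 by dividing by 5 repeatedly.
Division steps: 5 divides 576240 exactly 1 time(s).
Exponent of 5 = 1

1


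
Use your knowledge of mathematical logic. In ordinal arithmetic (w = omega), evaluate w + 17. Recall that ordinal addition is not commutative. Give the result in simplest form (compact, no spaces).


Compute w + 17.
Ordinal + is associative but NOT commutative; for finite n>0, n + w = w but w + n stays w+n.
w + 17 is already in normal form (a successor ordinal beyond w).
Result = w+17

w+17


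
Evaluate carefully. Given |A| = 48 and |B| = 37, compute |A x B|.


The Cartesian product A x B contains all ordered pairs (a, b).
|A x B| = |A| * |B| = 48 * 37 = 1776

1776


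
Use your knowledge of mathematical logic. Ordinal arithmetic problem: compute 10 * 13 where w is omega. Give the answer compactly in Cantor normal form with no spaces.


Compute 10 * 13.
Ordinal * is associative and left-distributive over +, but NOT commutative; for finite n>1, n*w = w but w*n stays w*n.
Both finite; ordinal * agrees with natural *: 10 * 13 = 130.
Result = 130

130


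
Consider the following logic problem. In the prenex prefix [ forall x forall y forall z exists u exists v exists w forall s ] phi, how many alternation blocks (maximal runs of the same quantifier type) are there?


Quantifier-type sequence: A A A E E E A  (A=forall, E=exists)
Group into maximal same-type runs:
  Ax3 | Ex3 | Ax1
Number of blocks = 3

3


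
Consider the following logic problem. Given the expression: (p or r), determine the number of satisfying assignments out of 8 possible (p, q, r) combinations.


Check all 8 assignments:
p=0, q=0, r=0: 0
p=0, q=0, r=1: 1
p=0, q=1, r=0: 0
p=0, q=1, r=1: 1
p=1, q=0, r=0: 1
p=1, q=0, r=1: 1
p=1, q=1, r=0: 1
p=1, q=1, r=1: 1
Count of True = 6

6


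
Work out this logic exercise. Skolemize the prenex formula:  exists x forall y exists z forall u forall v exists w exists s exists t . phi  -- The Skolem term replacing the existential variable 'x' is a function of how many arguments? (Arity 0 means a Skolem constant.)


Quantifier prefix: exists x forall y exists z forall u forall v exists w exists s exists t
'x' is existentially quantified at position 1.
No universal quantifiers precede it.
Skolem function arity = 0 (a Skolem constant)

0


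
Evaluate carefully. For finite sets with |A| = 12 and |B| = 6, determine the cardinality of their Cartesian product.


The Cartesian product A x B contains all ordered pairs (a, b).
|A x B| = |A| * |B| = 12 * 6 = 72

72


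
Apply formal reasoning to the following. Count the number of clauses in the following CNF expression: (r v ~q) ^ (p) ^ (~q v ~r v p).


A CNF formula is a conjunction of clauses.
Clauses are separated by ^.
Counting the conjuncts: 3 clauses.

3


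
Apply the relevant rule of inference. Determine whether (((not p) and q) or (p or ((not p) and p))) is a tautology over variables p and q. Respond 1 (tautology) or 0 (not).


Check all 4 assignments:
p=0, q=0: 0
p=0, q=1: 1
p=1, q=0: 1
p=1, q=1: 1
Satisfying count = 3/4.
Tautology iff count = 4: no.

0


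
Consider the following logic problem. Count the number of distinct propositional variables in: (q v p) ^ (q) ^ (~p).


Identify each variable that appears in the formula.
Variables found: p, q
Count = 2

2


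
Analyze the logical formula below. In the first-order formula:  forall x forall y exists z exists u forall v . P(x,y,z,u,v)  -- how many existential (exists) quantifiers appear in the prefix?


Quantifier prefix: forall x forall y exists z exists u forall v
Mark each quantifier type:
  U U E E U
Universal count = 3, Existential count = 2
Asked for existential (exists) quantifiers: 2

2


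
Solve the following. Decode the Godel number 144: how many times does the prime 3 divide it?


Factorize 144 by dividing by 3 repeatedly.
Division steps: 3 divides 144 exactly 2 time(s).
Exponent of 3 = 2

2


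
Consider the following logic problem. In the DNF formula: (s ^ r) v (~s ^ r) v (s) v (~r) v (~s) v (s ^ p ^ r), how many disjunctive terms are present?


A DNF formula is a disjunction of terms (conjunctions).
Terms are separated by v.
Counting the disjuncts: 6 terms.

6


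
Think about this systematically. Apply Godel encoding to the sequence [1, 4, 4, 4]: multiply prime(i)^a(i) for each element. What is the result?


Encode each element as an exponent of the corresponding prime:
  2^1 = 2
  3^4 = 81
  5^4 = 625
  7^4 = 2401
Product = 2 * 81 * 625 * 2401 = 243101250

243101250


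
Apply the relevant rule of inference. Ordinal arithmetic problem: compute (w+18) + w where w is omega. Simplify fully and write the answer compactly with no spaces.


Compute (w+18) + w.
Ordinal + is associative but NOT commutative; for finite n>0, n + w = w but w + n stays w+n.
(w+18) + w = w + (18+w) = w + w = w*2 (the finite tail 18 is absorbed by the right w).
Result = w*2

w*2


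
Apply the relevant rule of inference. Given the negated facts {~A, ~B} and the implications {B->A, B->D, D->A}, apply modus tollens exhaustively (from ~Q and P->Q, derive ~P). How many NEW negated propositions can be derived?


Initial negated facts: {~A, ~B}
Apply modus tollens to closure:
  ~A and D->A  =>  ~D
Final negated: {~A, ~B, ~D}
New negations: {~D}
Count = 1

1


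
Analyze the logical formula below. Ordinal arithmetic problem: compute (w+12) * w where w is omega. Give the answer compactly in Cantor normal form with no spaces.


Compute (w+12) * w.
Ordinal * is associative and left-distributive over +, but NOT commutative; for finite n>1, n*w = w but w*n stays w*n.
(w+12) * w = sup{(w+12)*k : k<w} = sup{w*k+12} = w^2 (the +12 tail is absorbed in the limit).
Result = w^2

w^2


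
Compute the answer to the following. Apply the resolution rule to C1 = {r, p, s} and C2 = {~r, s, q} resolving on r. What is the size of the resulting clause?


Remove r from C1 and ~r from C2.
C1 remainder: {p, s}
C2 remainder: {s, q}
Union (resolvent): {p, q, s}
Resolvent has 3 literal(s).

3


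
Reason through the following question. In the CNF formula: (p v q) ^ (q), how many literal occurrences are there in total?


Counting literals in each clause:
Clause 1: 2 literal(s)
Clause 2: 1 literal(s)
Total = 3

3


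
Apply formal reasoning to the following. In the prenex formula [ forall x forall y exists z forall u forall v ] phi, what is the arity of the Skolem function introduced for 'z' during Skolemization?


Quantifier prefix: forall x forall y exists z forall u forall v
'z' is existentially quantified at position 3.
Universal variables preceding it: x, y
Skolem function arity = 2

2


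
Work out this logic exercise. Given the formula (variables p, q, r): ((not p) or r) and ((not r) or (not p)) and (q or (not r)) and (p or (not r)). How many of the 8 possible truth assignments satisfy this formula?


Evaluate all 8 assignments for p, q, r:
p=0, q=0, r=0: 1
p=0, q=0, r=1: 0
p=0, q=1, r=0: 1
p=0, q=1, r=1: 0
p=1, q=0, r=0: 0
p=1, q=0, r=1: 0
p=1, q=1, r=0: 0
p=1, q=1, r=1: 0
Satisfying count = 2

2


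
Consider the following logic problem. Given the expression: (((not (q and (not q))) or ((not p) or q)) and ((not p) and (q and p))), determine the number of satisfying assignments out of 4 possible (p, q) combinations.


Check all 4 assignments:
p=0, q=0: 0
p=0, q=1: 0
p=1, q=0: 0
p=1, q=1: 0
Count of True = 0

0


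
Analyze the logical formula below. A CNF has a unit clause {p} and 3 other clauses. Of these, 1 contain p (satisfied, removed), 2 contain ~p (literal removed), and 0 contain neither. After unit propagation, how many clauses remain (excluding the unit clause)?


Satisfied (removed): 1
Shortened (remain): 2
Unchanged (remain): 0
Remaining = 2 + 0 = 2

2


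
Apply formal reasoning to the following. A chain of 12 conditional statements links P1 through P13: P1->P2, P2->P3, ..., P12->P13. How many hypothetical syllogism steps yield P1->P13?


With 12 implications in a chain connecting 13 propositions:
P1->P2, P2->P3, ..., P12->P13
Steps needed = (number of implications) - 1 = 12 - 1 = 11

11


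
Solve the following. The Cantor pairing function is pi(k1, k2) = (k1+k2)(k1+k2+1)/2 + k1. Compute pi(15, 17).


k1 + k2 = 32
(k1+k2)(k1+k2+1)/2 = 32 * 33 / 2 = 528
pi = 528 + 15 = 543

543


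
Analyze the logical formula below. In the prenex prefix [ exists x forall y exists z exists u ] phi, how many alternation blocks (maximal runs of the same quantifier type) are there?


Quantifier-type sequence: E A E E  (A=forall, E=exists)
Group into maximal same-type runs:
  Ex1 | Ax1 | Ex2
Number of blocks = 3

3


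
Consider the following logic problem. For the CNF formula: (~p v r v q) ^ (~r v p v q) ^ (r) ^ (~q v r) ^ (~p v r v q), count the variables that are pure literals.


Check each variable for pure literal status:
p: mixed (not pure)
q: mixed (not pure)
r: mixed (not pure)
Pure literal count = 0

0


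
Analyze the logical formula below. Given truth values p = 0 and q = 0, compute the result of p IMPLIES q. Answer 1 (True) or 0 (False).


p = 0, q = 0
Operation: p IMPLIES q
Evaluate: 0 IMPLIES 0 = 1

1


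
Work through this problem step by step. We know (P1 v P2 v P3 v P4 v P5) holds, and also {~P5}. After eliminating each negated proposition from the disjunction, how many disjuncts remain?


Original disjuncts (5): P1, P2, P3, P4, P5
Negated (eliminate): ~P5
Remaining disjuncts: P1, P2, P3, P4
Count = 5 - 1 = 4

4


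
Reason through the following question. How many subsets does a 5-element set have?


The power set of a set with n elements has 2^n elements.
|P(S)| = 2^5 = 32

32


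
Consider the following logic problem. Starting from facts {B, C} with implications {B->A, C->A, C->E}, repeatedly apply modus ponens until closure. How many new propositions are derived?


Initial facts: {B, C}
Apply modus ponens to closure:
  B and B->A  =>  A
  C and C->E  =>  E
Final known: {A, B, C, E}
New propositions: {A, E}
Count = 2

2


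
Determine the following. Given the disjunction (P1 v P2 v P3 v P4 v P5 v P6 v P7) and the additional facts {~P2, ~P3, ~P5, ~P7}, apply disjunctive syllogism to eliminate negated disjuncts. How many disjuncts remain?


Original disjuncts (7): P1, P2, P3, P4, P5, P6, P7
Negated (eliminate): ~P2, ~P3, ~P5, ~P7
Remaining disjuncts: P1, P4, P6
Count = 7 - 4 = 3

3


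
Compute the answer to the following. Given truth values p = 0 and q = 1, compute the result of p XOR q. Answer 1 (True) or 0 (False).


p = 0, q = 1
Operation: p XOR q
Evaluate: 0 XOR 1 = 1

1


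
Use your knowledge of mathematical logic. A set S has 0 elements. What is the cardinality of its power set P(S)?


The power set of a set with n elements has 2^n elements.
|P(S)| = 2^0 = 1

1


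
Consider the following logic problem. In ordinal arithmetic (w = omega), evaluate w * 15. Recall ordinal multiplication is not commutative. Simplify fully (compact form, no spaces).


Compute w * 15.
Ordinal * is associative and left-distributive over +, but NOT commutative; for finite n>1, n*w = w but w*n stays w*n.
w * 15 means 15 copies of w concatenated: w*15.
Result = w*15

w*15


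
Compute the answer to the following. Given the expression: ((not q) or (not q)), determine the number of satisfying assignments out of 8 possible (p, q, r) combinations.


Check all 8 assignments:
p=0, q=0, r=0: 1
p=0, q=0, r=1: 1
p=0, q=1, r=0: 0
p=0, q=1, r=1: 0
p=1, q=0, r=0: 1
p=1, q=0, r=1: 1
p=1, q=1, r=0: 0
p=1, q=1, r=1: 0
Count of True = 4

4


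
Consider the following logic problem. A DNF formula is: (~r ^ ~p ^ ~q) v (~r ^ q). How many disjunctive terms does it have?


A DNF formula is a disjunction of terms (conjunctions).
Terms are separated by v.
Counting the disjuncts: 2 terms.

2


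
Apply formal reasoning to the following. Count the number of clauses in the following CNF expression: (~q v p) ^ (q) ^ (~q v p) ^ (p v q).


A CNF formula is a conjunction of clauses.
Clauses are separated by ^.
Counting the conjuncts: 4 clauses.

4


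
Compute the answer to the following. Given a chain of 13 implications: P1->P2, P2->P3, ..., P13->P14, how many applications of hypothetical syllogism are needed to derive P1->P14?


With 13 implications in a chain connecting 14 propositions:
P1->P2, P2->P3, ..., P13->P14
Steps needed = (number of implications) - 1 = 13 - 1 = 12

12


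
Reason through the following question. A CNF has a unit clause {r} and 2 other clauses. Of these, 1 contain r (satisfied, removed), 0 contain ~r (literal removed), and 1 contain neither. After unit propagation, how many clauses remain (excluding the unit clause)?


Satisfied (removed): 1
Shortened (remain): 0
Unchanged (remain): 1
Remaining = 0 + 1 = 1

1


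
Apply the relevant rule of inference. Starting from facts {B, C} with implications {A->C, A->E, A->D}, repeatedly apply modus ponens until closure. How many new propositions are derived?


Initial facts: {B, C}
Apply modus ponens to closure:
  (no implication fires)
Final known: {B, C}
New propositions: {(none)}
Count = 0

0


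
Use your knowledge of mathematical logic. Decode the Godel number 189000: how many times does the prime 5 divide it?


Factorize 189000 by dividing by 5 repeatedly.
Division steps: 5 divides 189000 exactly 3 time(s).
Exponent of 5 = 3

3


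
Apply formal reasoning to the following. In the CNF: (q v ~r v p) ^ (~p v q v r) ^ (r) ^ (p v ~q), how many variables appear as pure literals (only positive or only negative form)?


Check each variable for pure literal status:
p: mixed (not pure)
q: mixed (not pure)
r: mixed (not pure)
Pure literal count = 0

0


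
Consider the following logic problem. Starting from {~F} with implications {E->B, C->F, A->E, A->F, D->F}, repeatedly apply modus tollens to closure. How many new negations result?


Initial negated facts: {~F}
Apply modus tollens to closure:
  ~F and C->F  =>  ~C
  ~F and A->F  =>  ~A
  ~F and D->F  =>  ~D
Final negated: {~A, ~C, ~D, ~F}
New negations: {~A, ~C, ~D}
Count = 3

3


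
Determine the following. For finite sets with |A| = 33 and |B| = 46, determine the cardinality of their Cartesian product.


The Cartesian product A x B contains all ordered pairs (a, b).
|A x B| = |A| * |B| = 33 * 46 = 1518

1518


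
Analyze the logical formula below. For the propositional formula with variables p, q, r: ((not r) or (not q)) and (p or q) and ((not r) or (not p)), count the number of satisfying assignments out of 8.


Evaluate all 8 assignments for p, q, r:
p=0, q=0, r=0: 0
p=0, q=0, r=1: 0
p=0, q=1, r=0: 1
p=0, q=1, r=1: 0
p=1, q=0, r=0: 1
p=1, q=0, r=1: 0
p=1, q=1, r=0: 1
p=1, q=1, r=1: 0
Satisfying count = 3

3


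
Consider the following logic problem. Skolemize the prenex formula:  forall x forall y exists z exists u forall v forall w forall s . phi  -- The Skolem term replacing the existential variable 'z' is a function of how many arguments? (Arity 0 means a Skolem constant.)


Quantifier prefix: forall x forall y exists z exists u forall v forall w forall s
'z' is existentially quantified at position 3.
Universal variables preceding it: x, y
Skolem function arity = 2

2


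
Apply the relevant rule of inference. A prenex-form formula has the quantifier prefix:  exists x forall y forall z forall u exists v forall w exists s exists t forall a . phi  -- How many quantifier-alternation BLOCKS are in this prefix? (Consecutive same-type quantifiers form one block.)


Quantifier-type sequence: E A A A E A E E A  (A=forall, E=exists)
Group into maximal same-type runs:
  Ex1 | Ax3 | Ex1 | Ax1 | Ex2 | Ax1
Number of blocks = 6

6


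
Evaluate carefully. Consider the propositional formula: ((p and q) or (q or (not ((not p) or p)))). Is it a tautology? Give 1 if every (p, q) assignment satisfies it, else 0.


Check all 4 assignments:
p=0, q=0: 0
p=0, q=1: 1
p=1, q=0: 0
p=1, q=1: 1
Satisfying count = 2/4.
Tautology iff count = 4: no.

0


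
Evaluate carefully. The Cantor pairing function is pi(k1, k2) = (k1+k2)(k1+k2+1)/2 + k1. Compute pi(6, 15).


k1 + k2 = 21
(k1+k2)(k1+k2+1)/2 = 21 * 22 / 2 = 231
pi = 231 + 6 = 237

237


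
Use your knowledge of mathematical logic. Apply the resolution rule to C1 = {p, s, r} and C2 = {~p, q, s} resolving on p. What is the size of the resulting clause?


Remove p from C1 and ~p from C2.
C1 remainder: {s, r}
C2 remainder: {q, s}
Union (resolvent): {q, r, s}
Resolvent has 3 literal(s).

3


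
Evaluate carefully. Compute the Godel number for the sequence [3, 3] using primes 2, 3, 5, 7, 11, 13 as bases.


Encode each element as an exponent of the corresponding prime:
  2^3 = 8
  3^3 = 27
Product = 8 * 27 = 216

216


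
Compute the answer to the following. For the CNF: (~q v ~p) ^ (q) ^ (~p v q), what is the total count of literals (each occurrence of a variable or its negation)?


Counting literals in each clause:
Clause 1: 2 literal(s)
Clause 2: 1 literal(s)
Clause 3: 2 literal(s)
Total = 5

5


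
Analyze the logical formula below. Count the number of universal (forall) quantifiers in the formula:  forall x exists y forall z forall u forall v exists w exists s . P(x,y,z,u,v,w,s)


Quantifier prefix: forall x exists y forall z forall u forall v exists w exists s
Mark each quantifier type:
  U E U U U E E
Universal count = 4, Existential count = 3
Asked for universal (forall) quantifiers: 4

4
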